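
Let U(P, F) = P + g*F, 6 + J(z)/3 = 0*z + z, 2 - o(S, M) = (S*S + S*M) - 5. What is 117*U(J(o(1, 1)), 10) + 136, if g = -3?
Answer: -3725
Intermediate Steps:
o(S, M) = 7 - S**2 - M*S (o(S, M) = 2 - ((S*S + S*M) - 5) = 2 - ((S**2 + M*S) - 5) = 2 - (-5 + S**2 + M*S) = 2 + (5 - S**2 - M*S) = 7 - S**2 - M*S)
J(z) = -18 + 3*z (J(z) = -18 + 3*(0*z + z) = -18 + 3*(0 + z) = -18 + 3*z)
U(P, F) = P - 3*F
117*U(J(o(1, 1)), 10) + 136 = 117*((-18 + 3*(7 - 1*1**2 - 1*1*1)) - 3*10) + 136 = 117*((-18 + 3*(7 - 1*1 - 1)) - 30) + 136 = 117*((-18 + 3*(7 - 1 - 1)) - 30) + 136 = 117*((-18 + 3*5) - 30) + 136 = 117*((-18 + 15) - 30) + 136 = 117*(-3 - 30) + 136 = 117*(-33) + 136 = -3861 + 136 = -3725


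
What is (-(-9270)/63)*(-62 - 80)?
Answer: -146260/7 ≈ -20894.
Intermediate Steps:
(-(-9270)/63)*(-62 - 80) = -(-9270)/63*(-142) = -206*(-5/7)*(-142) = (1030/7)*(-142) = -146260/7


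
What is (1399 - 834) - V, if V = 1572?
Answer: -1007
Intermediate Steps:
(1399 - 834) - V = (1399 - 834) - 1*1572 = 565 - 1572 = -1007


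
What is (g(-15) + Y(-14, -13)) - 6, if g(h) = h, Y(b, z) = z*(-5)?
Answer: 44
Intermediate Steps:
Y(b, z) = -5*z
(g(-15) + Y(-14, -13)) - 6 = (-15 - 5*(-13)) - 6 = (-15 + 65) - 6 = 50 - 6 = 44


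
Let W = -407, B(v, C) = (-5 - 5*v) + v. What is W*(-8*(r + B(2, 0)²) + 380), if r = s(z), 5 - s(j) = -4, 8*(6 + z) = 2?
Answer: 424908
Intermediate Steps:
B(v, C) = -5 - 4*v
z = -23/4 (z = -6 + (⅛)*2 = -6 + ¼ = -23/4 ≈ -5.7500)
s(j) = 9 (s(j) = 5 - 1*(-4) = 5 + 4 = 9)
r = 9
W*(-8*(r + B(2, 0)²) + 380) = -407*(-8*(9 + (-5 - 4*2)²) + 380) = -407*(-8*(9 + (-5 - 8)²) + 380) = -407*(-8*(9 + (-13)²) + 380) = -407*(-8*(9 + 169) + 380) = -407*(-8*178 + 380) = -407*(-1424 + 380) = -407*(-1044) = 424908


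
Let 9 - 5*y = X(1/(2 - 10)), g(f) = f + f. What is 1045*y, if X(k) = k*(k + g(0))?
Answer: 120175/64 ≈ 1877.7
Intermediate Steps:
g(f) = 2*f
X(k) = k² (X(k) = k*(k + 2*0) = k*(k + 0) = k*k = k²)
y = 115/64 (y = 9/5 - 1/(5*(2 - 10)²) = 9/5 - (1/(-8))²/5 = 9/5 - (-⅛)²/5 = 9/5 - ⅕*1/64 = 9/5 - 1/320 = 115/64 ≈ 1.7969)
1045*y = 1045*(115/64) = 120175/64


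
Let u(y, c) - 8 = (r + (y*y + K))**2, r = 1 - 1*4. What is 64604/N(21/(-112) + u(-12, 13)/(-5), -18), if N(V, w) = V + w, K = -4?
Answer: -5168320/301887 ≈ -17.120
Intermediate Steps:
r = -3 (r = 1 - 4 = -3)
u(y, c) = 8 + (-7 + y**2)**2 (u(y, c) = 8 + (-3 + (y*y - 4))**2 = 8 + (-3 + (y**2 - 4))**2 = 8 + (-3 + (-4 + y**2))**2 = 8 + (-7 + y**2)**2)
64604/N(21/(-112) + u(-12, 13)/(-5), -18) = 64604/((21/(-112) + (8 + (-7 + (-12)**2)**2)/(-5)) - 18) = 64604/((21*(-1/112) + (8 + (-7 + 144)**2)*(-1/5)) - 18) = 64604/((-3/16 + (8 + 137**2)*(-1/5)) - 18) = 64604/((-3/16 + (8 + 18769)*(-1/5)) - 18) = 64604/((-3/16 + 18777*(-1/5)) - 18) = 64604/((-3/16 - 18777/5) - 18) = 64604/(-300447/80 - 18) = 64604/(-301887/80) = 64604*(-80/301887) = -5168320/301887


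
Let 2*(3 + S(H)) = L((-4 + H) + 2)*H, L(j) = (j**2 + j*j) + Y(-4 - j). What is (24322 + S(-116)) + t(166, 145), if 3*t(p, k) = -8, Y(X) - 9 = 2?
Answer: -4774517/3 ≈ -1.5915e+6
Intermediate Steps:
Y(X) = 11 (Y(X) = 9 + 2 = 11)
t(p, k) = -8/3 (t(p, k) = (1/3)*(-8) = -8/3)
L(j) = 11 + 2*j**2 (L(j) = (j**2 + j*j) + 11 = (j**2 + j**2) + 11 = 2*j**2 + 11 = 11 + 2*j**2)
S(H) = -3 + H*(11 + 2*(-2 + H)**2)/2 (S(H) = -3 + ((11 + 2*((-4 + H) + 2)**2)*H)/2 = -3 + ((11 + 2*(-2 + H)**2)*H)/2 = -3 + (H*(11 + 2*(-2 + H)**2))/2 = -3 + H*(11 + 2*(-2 + H)**2)/2)
(24322 + S(-116)) + t(166, 145) = (24322 + (-3 + (1/2)*(-116)*(11 + 2*(-2 - 116)**2))) - 8/3 = (24322 + (-3 + (1/2)*(-116)*(11 + 2*(-118)**2))) - 8/3 = (24322 + (-3 + (1/2)*(-116)*(11 + 2*13924))) - 8/3 = (24322 + (-3 + (1/2)*(-116)*(11 + 27848))) - 8/3 = (24322 + (-3 + (1/2)*(-116)*27859)) - 8/3 = (24322 + (-3 - 1615822)) - 8/3 = (24322 - 1615825) - 8/3 = -1591503 - 8/3 = -4774517/3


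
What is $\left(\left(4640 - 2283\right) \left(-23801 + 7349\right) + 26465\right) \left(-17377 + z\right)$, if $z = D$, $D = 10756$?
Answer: $256569702279$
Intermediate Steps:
$z = 10756$
$\left(\left(4640 - 2283\right) \left(-23801 + 7349\right) + 26465\right) \left(-17377 + z\right) = \left(\left(4640 - 2283\right) \left(-23801 + 7349\right) + 26465\right) \left(-17377 + 10756\right) = \left(2357 \left(-16452\right) + 26465\right) \left(-6621\right) = \left(-38777364 + 26465\right) \left(-6621\right) = \left(-38750899\right) \left(-6621\right) = 256569702279$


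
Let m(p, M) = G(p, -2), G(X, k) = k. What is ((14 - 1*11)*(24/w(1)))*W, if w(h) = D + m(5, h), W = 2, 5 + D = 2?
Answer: -144/5 ≈ -28.800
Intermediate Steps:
D = -3 (D = -5 + 2 = -3)
m(p, M) = -2
w(h) = -5 (w(h) = -3 - 2 = -5)
((14 - 1*11)*(24/w(1)))*W = ((14 - 1*11)*(24/(-5)))*2 = ((14 - 11)*(24*(-⅕)))*2 = (3*(-24/5))*2 = -72/5*2 = -144/5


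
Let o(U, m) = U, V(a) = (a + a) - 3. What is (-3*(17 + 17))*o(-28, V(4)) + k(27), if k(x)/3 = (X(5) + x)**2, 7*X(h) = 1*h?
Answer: 252852/49 ≈ 5160.2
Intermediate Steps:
V(a) = -3 + 2*a (V(a) = 2*a - 3 = -3 + 2*a)
X(h) = h/7 (X(h) = (1*h)/7 = h/7)
k(x) = 3*(5/7 + x)**2 (k(x) = 3*((1/7)*5 + x)**2 = 3*(5/7 + x)**2)
(-3*(17 + 17))*o(-28, V(4)) + k(27) = -3*(17 + 17)*(-28) + 3*(5 + 7*27)**2/49 = -3*34*(-28) + 3*(5 + 189)**2/49 = -102*(-28) + (3/49)*194**2 = 2856 + (3/49)*37636 = 2856 + 112908/49 = 252852/49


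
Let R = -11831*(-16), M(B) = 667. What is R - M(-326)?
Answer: 188629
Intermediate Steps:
R = 189296
R - M(-326) = 189296 - 1*667 = 189296 - 667 = 188629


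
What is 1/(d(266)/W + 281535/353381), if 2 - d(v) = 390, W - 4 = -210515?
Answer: 10627226813/8486189459 ≈ 1.2523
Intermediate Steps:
W = -210511 (W = 4 - 210515 = -210511)
d(v) = -388 (d(v) = 2 - 1*390 = 2 - 390 = -388)
1/(d(266)/W + 281535/353381) = 1/(-388/(-210511) + 281535/353381) = 1/(-388*(-1/210511) + 281535*(1/353381)) = 1/(388/210511 + 281535/353381) = 1/(8486189459/10627226813) = 10627226813/8486189459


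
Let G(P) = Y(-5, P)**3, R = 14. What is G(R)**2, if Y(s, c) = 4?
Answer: 4096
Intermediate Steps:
G(P) = 64 (G(P) = 4**3 = 64)
G(R)**2 = 64**2 = 4096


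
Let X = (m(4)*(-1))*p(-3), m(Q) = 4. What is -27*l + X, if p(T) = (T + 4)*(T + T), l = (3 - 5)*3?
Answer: 186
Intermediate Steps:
l = -6 (l = -2*3 = -6)
p(T) = 2*T*(4 + T) (p(T) = (4 + T)*(2*T) = 2*T*(4 + T))
X = 24 (X = (4*(-1))*(2*(-3)*(4 - 3)) = -8*(-3) = -4*(-6) = 24)
-27*l + X = -27*(-6) + 24 = 162 + 24 = 186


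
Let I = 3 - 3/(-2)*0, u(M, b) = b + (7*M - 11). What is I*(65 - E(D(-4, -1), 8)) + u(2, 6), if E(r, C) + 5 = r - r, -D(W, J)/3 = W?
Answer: 219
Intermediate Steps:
D(W, J) = -3*W
E(r, C) = -5 (E(r, C) = -5 + (r - r) = -5 + 0 = -5)
u(M, b) = -11 + b + 7*M (u(M, b) = b + (-11 + 7*M) = -11 + b + 7*M)
I = 3 (I = 3 - 3*(-½)*0 = 3 + (3/2)*0 = 3 + 0 = 3)
I*(65 - E(D(-4, -1), 8)) + u(2, 6) = 3*(65 - 1*(-5)) + (-11 + 6 + 7*2) = 3*(65 + 5) + (-11 + 6 + 14) = 3*70 + 9 = 210 + 9 = 219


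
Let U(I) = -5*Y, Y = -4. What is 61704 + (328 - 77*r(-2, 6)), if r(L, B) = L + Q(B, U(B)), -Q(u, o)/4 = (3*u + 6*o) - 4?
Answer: 103458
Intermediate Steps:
U(I) = 20 (U(I) = -5*(-4) = 20)
Q(u, o) = 16 - 24*o - 12*u (Q(u, o) = -4*((3*u + 6*o) - 4) = -4*(-4 + 3*u + 6*o) = 16 - 24*o - 12*u)
r(L, B) = -464 + L - 12*B (r(L, B) = L + (16 - 24*20 - 12*B) = L + (16 - 480 - 12*B) = L + (-464 - 12*B) = -464 + L - 12*B)
61704 + (328 - 77*r(-2, 6)) = 61704 + (328 - 77*(-464 - 2 - 12*6)) = 61704 + (328 - 77*(-464 - 2 - 72)) = 61704 + (328 - 77*(-538)) = 61704 + (328 + 41426) = 61704 + 41754 = 103458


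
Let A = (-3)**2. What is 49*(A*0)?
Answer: 0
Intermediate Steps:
A = 9
49*(A*0) = 49*(9*0) = 49*0 = 0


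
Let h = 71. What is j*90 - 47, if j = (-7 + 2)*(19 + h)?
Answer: -40547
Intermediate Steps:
j = -450 (j = (-7 + 2)*(19 + 71) = -5*90 = -450)
j*90 - 47 = -450*90 - 47 = -40500 - 47 = -40547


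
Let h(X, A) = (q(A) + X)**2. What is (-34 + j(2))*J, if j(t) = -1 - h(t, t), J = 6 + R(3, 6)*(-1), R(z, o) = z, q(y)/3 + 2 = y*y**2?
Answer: -1305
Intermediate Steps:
q(y) = -6 + 3*y**3 (q(y) = -6 + 3*(y*y**2) = -6 + 3*y**3)
J = 3 (J = 6 + 3*(-1) = 6 - 3 = 3)
h(X, A) = (-6 + X + 3*A**3)**2 (h(X, A) = ((-6 + 3*A**3) + X)**2 = (-6 + X + 3*A**3)**2)
j(t) = -1 - (-6 + t + 3*t**3)**2
(-34 + j(2))*J = (-34 + (-1 - (-6 + 2 + 3*2**3)**2))*3 = (-34 + (-1 - (-6 + 2 + 3*8)**2))*3 = (-34 + (-1 - (-6 + 2 + 24)**2))*3 = (-34 + (-1 - 1*20**2))*3 = (-34 + (-1 - 1*400))*3 = (-34 + (-1 - 400))*3 = (-34 - 401)*3 = -435*3 = -1305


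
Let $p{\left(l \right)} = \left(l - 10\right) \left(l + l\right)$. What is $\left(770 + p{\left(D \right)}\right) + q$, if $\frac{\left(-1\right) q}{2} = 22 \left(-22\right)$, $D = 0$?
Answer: $1738$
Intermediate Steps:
$p{\left(l \right)} = 2 l \left(-10 + l\right)$ ($p{\left(l \right)} = \left(-10 + l\right) 2 l = 2 l \left(-10 + l\right)$)
$q = 968$ ($q = - 2 \cdot 22 \left(-22\right) = \left(-2\right) \left(-484\right) = 968$)
$\left(770 + p{\left(D \right)}\right) + q = \left(770 + 2 \cdot 0 \left(-10 + 0\right)\right) + 968 = \left(770 + 2 \cdot 0 \left(-10\right)\right) + 968 = \left(770 + 0\right) + 968 = 770 + 968 = 1738$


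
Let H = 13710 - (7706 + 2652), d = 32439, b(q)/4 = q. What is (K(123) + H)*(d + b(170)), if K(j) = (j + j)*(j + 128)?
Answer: 2155980662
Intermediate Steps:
b(q) = 4*q
K(j) = 2*j*(128 + j) (K(j) = (2*j)*(128 + j) = 2*j*(128 + j))
H = 3352 (H = 13710 - 1*10358 = 13710 - 10358 = 3352)
(K(123) + H)*(d + b(170)) = (2*123*(128 + 123) + 3352)*(32439 + 4*170) = (2*123*251 + 3352)*(32439 + 680) = (61746 + 3352)*33119 = 65098*33119 = 2155980662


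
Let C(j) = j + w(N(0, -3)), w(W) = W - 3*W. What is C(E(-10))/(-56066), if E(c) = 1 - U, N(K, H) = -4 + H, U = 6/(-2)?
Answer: -9/28033 ≈ -0.00032105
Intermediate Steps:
U = -3 (U = 6*(-½) = -3)
w(W) = -2*W
E(c) = 4 (E(c) = 1 - 1*(-3) = 1 + 3 = 4)
C(j) = 14 + j (C(j) = j - 2*(-4 - 3) = j - 2*(-7) = j + 14 = 14 + j)
C(E(-10))/(-56066) = (14 + 4)/(-56066) = 18*(-1/56066) = -9/28033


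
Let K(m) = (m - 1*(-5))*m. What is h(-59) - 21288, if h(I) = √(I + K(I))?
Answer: -21288 + √3127 ≈ -21232.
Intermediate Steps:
K(m) = m*(5 + m) (K(m) = (m + 5)*m = (5 + m)*m = m*(5 + m))
h(I) = √(I + I*(5 + I))
h(-59) - 21288 = √(-59*(6 - 59)) - 21288 = √(-59*(-53)) - 21288 = √3127 - 21288 = -21288 + √3127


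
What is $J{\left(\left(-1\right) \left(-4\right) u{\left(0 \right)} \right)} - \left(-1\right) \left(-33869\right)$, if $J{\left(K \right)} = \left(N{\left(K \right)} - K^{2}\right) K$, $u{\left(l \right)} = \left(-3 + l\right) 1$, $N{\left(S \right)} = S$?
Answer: $-31997$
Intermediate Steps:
$u{\left(l \right)} = -3 + l$
$J{\left(K \right)} = K \left(K - K^{2}\right)$ ($J{\left(K \right)} = \left(K - K^{2}\right) K = K \left(K - K^{2}\right)$)
$J{\left(\left(-1\right) \left(-4\right) u{\left(0 \right)} \right)} - \left(-1\right) \left(-33869\right) = \left(\left(-1\right) \left(-4\right) \left(-3 + 0\right)\right)^{2} \left(1 - \left(-1\right) \left(-4\right) \left(-3 + 0\right)\right) - \left(-1\right) \left(-33869\right) = \left(4 \left(-3\right)\right)^{2} \left(1 - 4 \left(-3\right)\right) - 33869 = \left(-12\right)^{2} \left(1 - -12\right) - 33869 = 144 \left(1 + 12\right) - 33869 = 144 \cdot 13 - 33869 = 1872 - 33869 = -31997$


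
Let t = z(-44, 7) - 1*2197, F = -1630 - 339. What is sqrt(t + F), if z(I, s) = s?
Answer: I*sqrt(4159) ≈ 64.49*I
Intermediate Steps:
F = -1969
t = -2190 (t = 7 - 1*2197 = 7 - 2197 = -2190)
sqrt(t + F) = sqrt(-2190 - 1969) = sqrt(-4159) = I*sqrt(4159)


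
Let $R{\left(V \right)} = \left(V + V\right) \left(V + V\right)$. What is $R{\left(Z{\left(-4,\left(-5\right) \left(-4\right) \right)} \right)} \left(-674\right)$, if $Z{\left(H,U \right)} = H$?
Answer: $-43136$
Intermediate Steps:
$R{\left(V \right)} = 4 V^{2}$ ($R{\left(V \right)} = 2 V 2 V = 4 V^{2}$)
$R{\left(Z{\left(-4,\left(-5\right) \left(-4\right) \right)} \right)} \left(-674\right) = 4 \left(-4\right)^{2} \left(-674\right) = 4 \cdot 16 \left(-674\right) = 64 \left(-674\right) = -43136$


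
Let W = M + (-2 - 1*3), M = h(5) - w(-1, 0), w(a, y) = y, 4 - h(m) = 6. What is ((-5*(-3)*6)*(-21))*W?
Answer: 13230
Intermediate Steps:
h(m) = -2 (h(m) = 4 - 1*6 = 4 - 6 = -2)
M = -2 (M = -2 - 1*0 = -2 + 0 = -2)
W = -7 (W = -2 + (-2 - 1*3) = -2 + (-2 - 3) = -2 - 5 = -7)
((-5*(-3)*6)*(-21))*W = ((-5*(-3)*6)*(-21))*(-7) = ((15*6)*(-21))*(-7) = (90*(-21))*(-7) = -1890*(-7) = 13230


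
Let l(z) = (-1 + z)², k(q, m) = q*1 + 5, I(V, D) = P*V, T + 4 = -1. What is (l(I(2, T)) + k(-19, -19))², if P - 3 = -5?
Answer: 121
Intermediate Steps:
P = -2 (P = 3 - 5 = -2)
T = -5 (T = -4 - 1 = -5)
I(V, D) = -2*V
k(q, m) = 5 + q (k(q, m) = q + 5 = 5 + q)
(l(I(2, T)) + k(-19, -19))² = ((-1 - 2*2)² + (5 - 19))² = ((-1 - 4)² - 14)² = ((-5)² - 14)² = (25 - 14)² = 11² = 121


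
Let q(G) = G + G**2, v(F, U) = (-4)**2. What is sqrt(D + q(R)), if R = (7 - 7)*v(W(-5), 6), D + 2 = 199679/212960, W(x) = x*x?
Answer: I*sqrt(24886510)/4840 ≈ 1.0307*I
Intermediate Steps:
W(x) = x**2
v(F, U) = 16
D = -226241/212960 (D = -2 + 199679/212960 = -226241/212960 ≈ -1.0624)
R = 0 (R = (7 - 7)*16 = 0*16 = 0)
sqrt(D + q(R)) = sqrt(-226241/212960 + 0*(1 + 0)) = sqrt(-226241/212960 + 0*1) = sqrt(-226241/212960 + 0) = sqrt(-226241/212960) = I*sqrt(24886510)/4840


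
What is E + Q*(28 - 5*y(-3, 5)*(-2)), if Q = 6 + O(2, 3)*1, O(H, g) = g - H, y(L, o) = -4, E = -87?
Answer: -171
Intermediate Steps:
Q = 7 (Q = 6 + (3 - 1*2)*1 = 6 + (3 - 2)*1 = 6 + 1*1 = 6 + 1 = 7)
E + Q*(28 - 5*y(-3, 5)*(-2)) = -87 + 7*(28 - 5*(-4)*(-2)) = -87 + 7*(28 - (-20)*(-2)) = -87 + 7*(28 - 1*40) = -87 + 7*(28 - 40) = -87 + 7*(-12) = -87 - 84 = -171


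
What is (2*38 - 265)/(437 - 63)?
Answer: -189/374 ≈ -0.50535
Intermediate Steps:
(2*38 - 265)/(437 - 63) = (76 - 265)/374 = -189*1/374 = -189/374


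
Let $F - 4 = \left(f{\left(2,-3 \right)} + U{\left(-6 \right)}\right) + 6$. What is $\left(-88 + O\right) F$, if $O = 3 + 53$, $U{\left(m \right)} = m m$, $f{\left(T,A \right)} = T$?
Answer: $-1536$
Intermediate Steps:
$U{\left(m \right)} = m^{2}$
$O = 56$
$F = 48$ ($F = 4 + \left(\left(2 + \left(-6\right)^{2}\right) + 6\right) = 4 + \left(\left(2 + 36\right) + 6\right) = 4 + \left(38 + 6\right) = 4 + 44 = 48$)
$\left(-88 + O\right) F = \left(-88 + 56\right) 48 = \left(-32\right) 48 = -1536$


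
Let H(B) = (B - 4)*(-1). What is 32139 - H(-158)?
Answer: 31977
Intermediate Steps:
H(B) = 4 - B (H(B) = (-4 + B)*(-1) = 4 - B)
32139 - H(-158) = 32139 - (4 - 1*(-158)) = 32139 - (4 + 158) = 32139 - 1*162 = 32139 - 162 = 31977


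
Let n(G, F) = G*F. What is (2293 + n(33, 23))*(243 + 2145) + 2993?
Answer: 7291169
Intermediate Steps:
n(G, F) = F*G
(2293 + n(33, 23))*(243 + 2145) + 2993 = (2293 + 23*33)*(243 + 2145) + 2993 = (2293 + 759)*2388 + 2993 = 3052*2388 + 2993 = 7288176 + 2993 = 7291169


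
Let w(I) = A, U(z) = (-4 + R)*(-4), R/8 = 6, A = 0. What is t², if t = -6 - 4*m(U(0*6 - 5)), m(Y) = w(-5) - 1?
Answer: 4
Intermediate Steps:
R = 48 (R = 8*6 = 48)
U(z) = -176 (U(z) = (-4 + 48)*(-4) = 44*(-4) = -176)
w(I) = 0
m(Y) = -1 (m(Y) = 0 - 1 = -1)
t = -2 (t = -6 - 4*(-1) = -6 + 4 = -2)
t² = (-2)² = 4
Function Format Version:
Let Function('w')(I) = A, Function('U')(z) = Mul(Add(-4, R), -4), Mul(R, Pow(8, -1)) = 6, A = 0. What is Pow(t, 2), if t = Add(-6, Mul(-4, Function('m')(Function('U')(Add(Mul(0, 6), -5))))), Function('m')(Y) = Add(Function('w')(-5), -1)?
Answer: 4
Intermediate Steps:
R = 48 (R = Mul(8, 6) = 48)
Function('U')(z) = -176 (Function('U')(z) = Mul(Add(-4, 48), -4) = Mul(44, -4) = -176)
Function('w')(I) = 0
Function('m')(Y) = -1 (Function('m')(Y) = Add(0, -1) = -1)
t = -2 (t = Add(-6, Mul(-4, -1)) = Add(-6, 4) = -2)
Pow(t, 2) = Pow(-2, 2) = 4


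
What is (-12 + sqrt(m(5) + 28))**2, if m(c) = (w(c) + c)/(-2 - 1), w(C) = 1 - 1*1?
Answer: (36 - sqrt(237))**2/9 ≈ 47.175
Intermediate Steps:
w(C) = 0 (w(C) = 1 - 1 = 0)
m(c) = -c/3 (m(c) = (0 + c)/(-2 - 1) = c/(-3) = c*(-1/3) = -c/3)
(-12 + sqrt(m(5) + 28))**2 = (-12 + sqrt(-1/3*5 + 28))**2 = (-12 + sqrt(-5/3 + 28))**2 = (-12 + sqrt(79/3))**2 = (-12 + sqrt(237)/3)**2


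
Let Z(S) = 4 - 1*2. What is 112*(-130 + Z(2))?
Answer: -14336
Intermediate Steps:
Z(S) = 2 (Z(S) = 4 - 2 = 2)
112*(-130 + Z(2)) = 112*(-130 + 2) = 112*(-128) = -14336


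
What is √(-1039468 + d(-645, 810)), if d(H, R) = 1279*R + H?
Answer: I*√4123 ≈ 64.211*I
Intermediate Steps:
d(H, R) = H + 1279*R
√(-1039468 + d(-645, 810)) = √(-1039468 + (-645 + 1279*810)) = √(-1039468 + (-645 + 1035990)) = √(-1039468 + 1035345) = √(-4123) = I*√4123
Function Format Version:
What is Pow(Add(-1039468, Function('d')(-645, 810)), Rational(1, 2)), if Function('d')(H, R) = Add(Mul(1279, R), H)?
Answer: Mul(I, Pow(4123, Rational(1, 2))) ≈ Mul(64.211, I)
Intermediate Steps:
Function('d')(H, R) = Add(H, Mul(1279, R))
Pow(Add(-1039468, Function('d')(-645, 810)), Rational(1, 2)) = Pow(Add(-1039468, Add(-645, Mul(1279, 810))), Rational(1, 2)) = Pow(Add(-1039468, Add(-645, 1035990)), Rational(1, 2)) = Pow(Add(-1039468, 1035345), Rational(1, 2)) = Pow(-4123, Rational(1, 2)) = Mul(I, Pow(4123, Rational(1, 2)))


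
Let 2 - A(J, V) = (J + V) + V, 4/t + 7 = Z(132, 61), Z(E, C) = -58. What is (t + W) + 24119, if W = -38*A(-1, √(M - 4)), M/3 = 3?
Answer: 1560321/65 + 76*√5 ≈ 24175.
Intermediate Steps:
M = 9 (M = 3*3 = 9)
t = -4/65 (t = 4/(-7 - 58) = 4/(-65) = 4*(-1/65) = -4/65 ≈ -0.061538)
A(J, V) = 2 - J - 2*V (A(J, V) = 2 - ((J + V) + V) = 2 - (J + 2*V) = 2 + (-J - 2*V) = 2 - J - 2*V)
W = -114 + 76*√5 (W = -38*(2 - 1*(-1) - 2*√(9 - 4)) = -38*(2 + 1 - 2*√5) = -38*(3 - 2*√5) = -114 + 76*√5 ≈ 55.941)
(t + W) + 24119 = (-4/65 + (-114 + 76*√5)) + 24119 = (-7414/65 + 76*√5) + 24119 = 1560321/65 + 76*√5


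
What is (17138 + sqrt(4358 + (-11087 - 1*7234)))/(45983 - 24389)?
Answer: 8569/10797 + I*sqrt(13963)/21594 ≈ 0.79365 + 0.0054721*I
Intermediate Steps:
(17138 + sqrt(4358 + (-11087 - 1*7234)))/(45983 - 24389) = (17138 + sqrt(4358 + (-11087 - 7234)))/21594 = (17138 + sqrt(4358 - 18321))*(1/21594) = (17138 + sqrt(-13963))*(1/21594) = (17138 + I*sqrt(13963))*(1/21594) = 8569/10797 + I*sqrt(13963)/21594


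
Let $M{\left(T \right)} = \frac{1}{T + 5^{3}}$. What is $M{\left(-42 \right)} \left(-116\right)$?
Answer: $- \frac{116}{83} \approx -1.3976$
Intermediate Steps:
$M{\left(T \right)} = \frac{1}{125 + T}$ ($M{\left(T \right)} = \frac{1}{T + 125} = \frac{1}{125 + T}$)
$M{\left(-42 \right)} \left(-116\right) = \frac{1}{125 - 42} \left(-116\right) = \frac{1}{83} \left(-116\right) = - \frac{116}{83}$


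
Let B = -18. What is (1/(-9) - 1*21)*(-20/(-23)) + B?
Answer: -7526/207 ≈ -36.357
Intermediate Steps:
(1/(-9) - 1*21)*(-20/(-23)) + B = (1/(-9) - 1*21)*(-20/(-23)) - 18 = (-1/9 - 21)*(-20*(-1/23)) - 18 = -190/9*20/23 - 18 = -3800/207 - 18 = -7526/207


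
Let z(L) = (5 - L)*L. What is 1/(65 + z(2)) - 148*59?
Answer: -619971/71 ≈ -8732.0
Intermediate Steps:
z(L) = L*(5 - L)
1/(65 + z(2)) - 148*59 = 1/(65 + 2*(5 - 1*2)) - 148*59 = 1/(65 + 2*(5 - 2)) - 8732 = 1/(65 + 2*3) - 8732 = 1/(65 + 6) - 8732 = 1/71 - 8732 = -619971/71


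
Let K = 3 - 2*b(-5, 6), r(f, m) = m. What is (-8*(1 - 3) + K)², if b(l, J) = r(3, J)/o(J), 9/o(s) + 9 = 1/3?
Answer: 75625/81 ≈ 933.64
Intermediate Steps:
o(s) = -27/26 (o(s) = 9/(-9 + 1/3) = 9/(-9 + 1*(⅓)) = 9/(-9 + ⅓) = 9/(-26/3) = 9*(-3/26) = -27/26)
b(l, J) = -26*J/27 (b(l, J) = J/(-27/26) = J*(-26/27) = -26*J/27)
K = 131/9 (K = 3 - (-52)*6/27 = 3 - 2*(-52/9) = 3 + 104/9 = 131/9 ≈ 14.556)
(-8*(1 - 3) + K)² = (-8*(1 - 3) + 131/9)² = (-8*(-2) + 131/9)² = (16 + 131/9)² = (275/9)² = 75625/81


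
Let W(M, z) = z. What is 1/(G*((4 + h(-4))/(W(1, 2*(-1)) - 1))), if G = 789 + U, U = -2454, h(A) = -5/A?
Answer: 4/11655 ≈ 0.00034320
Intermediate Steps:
G = -1665 (G = 789 - 2454 = -1665)
1/(G*((4 + h(-4))/(W(1, 2*(-1)) - 1))) = 1/(-1665*(4 - 5/(-4))/(2*(-1) - 1)) = 1/(-1665*(4 - 5*(-¼))/(-2 - 1)) = 1/(-1665*(4 + 5/4)/(-3)) = 1/(-(-555)*21/4) = 1/(-1665*(-7/4)) = 1/(11655/4) = 4/11655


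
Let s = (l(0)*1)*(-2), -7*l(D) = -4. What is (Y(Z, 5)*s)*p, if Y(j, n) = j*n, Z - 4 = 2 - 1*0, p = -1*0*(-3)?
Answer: 0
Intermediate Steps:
l(D) = 4/7 (l(D) = -⅐*(-4) = 4/7)
p = 0 (p = 0*(-3) = 0)
Z = 6 (Z = 4 + (2 - 1*0) = 4 + (2 + 0) = 4 + 2 = 6)
s = -8/7 (s = ((4/7)*1)*(-2) = (4/7)*(-2) = -8/7 ≈ -1.1429)
(Y(Z, 5)*s)*p = ((6*5)*(-8/7))*0 = (30*(-8/7))*0 = -240/7*0 = 0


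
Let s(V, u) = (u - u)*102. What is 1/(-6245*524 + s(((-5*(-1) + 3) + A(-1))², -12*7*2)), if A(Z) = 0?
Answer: -1/3272380 ≈ -3.0559e-7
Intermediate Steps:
s(V, u) = 0 (s(V, u) = 0*102 = 0)
1/(-6245*524 + s(((-5*(-1) + 3) + A(-1))², -12*7*2)) = 1/(-6245*524 + 0) = 1/(-3272380 + 0) = 1/(-3272380) = -1/3272380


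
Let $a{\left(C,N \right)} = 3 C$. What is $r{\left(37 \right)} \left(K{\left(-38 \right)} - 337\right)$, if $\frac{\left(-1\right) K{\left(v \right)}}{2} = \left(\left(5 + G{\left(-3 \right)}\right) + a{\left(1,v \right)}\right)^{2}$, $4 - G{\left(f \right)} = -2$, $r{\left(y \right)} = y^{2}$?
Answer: $-998001$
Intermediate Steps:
$G{\left(f \right)} = 6$ ($G{\left(f \right)} = 4 - -2 = 4 + 2 = 6$)
$K{\left(v \right)} = -392$ ($K{\left(v \right)} = - 2 \left(\left(5 + 6\right) + 3 \cdot 1\right)^{2} = - 2 \left(11 + 3\right)^{2} = - 2 \cdot 14^{2} = \left(-2\right) 196 = -392$)
$r{\left(37 \right)} \left(K{\left(-38 \right)} - 337\right) = 37^{2} \left(-392 - 337\right) = 1369 \left(-729\right) = -998001$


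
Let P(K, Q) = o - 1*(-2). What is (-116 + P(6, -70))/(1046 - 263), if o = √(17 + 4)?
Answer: -38/261 + √21/783 ≈ -0.13974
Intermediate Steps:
o = √21 ≈ 4.5826
P(K, Q) = 2 + √21 (P(K, Q) = √21 - 1*(-2) = √21 + 2 = 2 + √21)
(-116 + P(6, -70))/(1046 - 263) = (-116 + (2 + √21))/(1046 - 263) = (-114 + √21)/783 = (-114 + √21)*(1/783) = -38/261 + √21/783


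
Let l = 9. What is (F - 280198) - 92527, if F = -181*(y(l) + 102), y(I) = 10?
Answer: -392997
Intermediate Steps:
F = -20272 (F = -181*(10 + 102) = -181*112 = -20272)
(F - 280198) - 92527 = (-20272 - 280198) - 92527 = -300470 - 92527 = -392997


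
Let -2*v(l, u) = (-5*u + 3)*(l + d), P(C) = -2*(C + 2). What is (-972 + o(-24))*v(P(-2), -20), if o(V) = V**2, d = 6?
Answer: 122364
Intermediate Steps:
P(C) = -4 - 2*C (P(C) = -2*(2 + C) = -4 - 2*C)
v(l, u) = -(3 - 5*u)*(6 + l)/2 (v(l, u) = -(-5*u + 3)*(l + 6)/2 = -(3 - 5*u)*(6 + l)/2)
(-972 + o(-24))*v(P(-2), -20) = (-972 + (-24)**2)*(-9 + 15*(-20) - 3*(-4 - 2*(-2))/2 + (5/2)*(-4 - 2*(-2))*(-20)) = (-972 + 576)*(-9 - 300 - 3*(-4 + 4)/2 + (5/2)*(-4 + 4)*(-20)) = -396*(-9 - 300 - 3/2*0 + (5/2)*0*(-20)) = -396*(-9 - 300 + 0 + 0) = -396*(-309) = 122364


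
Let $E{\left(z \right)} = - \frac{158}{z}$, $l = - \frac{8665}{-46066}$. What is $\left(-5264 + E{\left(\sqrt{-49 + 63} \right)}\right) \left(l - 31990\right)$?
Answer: $\frac{3878627520600}{23033} + \frac{116417771325 \sqrt{14}}{322462} \approx 1.6975 \cdot 10^{8}$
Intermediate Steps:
$l = \frac{8665}{46066}$ ($l = \left(-8665\right) \left(- \frac{1}{46066}\right) = \frac{8665}{46066} \approx 0.1881$)
$\left(-5264 + E{\left(\sqrt{-49 + 63} \right)}\right) \left(l - 31990\right) = \left(-5264 - \frac{158}{\sqrt{-49 + 63}}\right) \left(\frac{8665}{46066} - 31990\right) = \left(-5264 - \frac{158}{\sqrt{14}}\right) \left(- \frac{1473642675}{46066}\right) = \left(-5264 - 158 \frac{\sqrt{14}}{14}\right) \left(- \frac{1473642675}{46066}\right) = \left(-5264 - \frac{79 \sqrt{14}}{7}\right) \left(- \frac{1473642675}{46066}\right) = \frac{3878627520600}{23033} + \frac{116417771325 \sqrt{14}}{322462}$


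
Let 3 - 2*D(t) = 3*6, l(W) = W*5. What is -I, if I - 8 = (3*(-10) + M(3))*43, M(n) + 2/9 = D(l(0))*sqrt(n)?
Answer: 11624/9 + 645*sqrt(3)/2 ≈ 1850.1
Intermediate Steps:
l(W) = 5*W
D(t) = -15/2 (D(t) = 3/2 - 3*6/2 = 3/2 - 1/2*18 = 3/2 - 9 = -15/2)
M(n) = -2/9 - 15*sqrt(n)/2
I = -11624/9 - 645*sqrt(3)/2 (I = 8 + (3*(-10) + (-2/9 - 15*sqrt(3)/2))*43 = 8 + (-30 + (-2/9 - 15*sqrt(3)/2))*43 = 8 + (-272/9 - 15*sqrt(3)/2)*43 = 8 + (-11696/9 - 645*sqrt(3)/2) = -11624/9 - 645*sqrt(3)/2 ≈ -1850.1)
-I = -(-11624/9 - 645*sqrt(3)/2) = 11624/9 + 645*sqrt(3)/2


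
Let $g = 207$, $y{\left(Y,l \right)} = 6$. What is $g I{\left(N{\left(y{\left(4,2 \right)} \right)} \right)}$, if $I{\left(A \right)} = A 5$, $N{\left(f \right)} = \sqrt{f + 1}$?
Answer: $1035 \sqrt{7} \approx 2738.4$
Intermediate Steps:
$N{\left(f \right)} = \sqrt{1 + f}$
$I{\left(A \right)} = 5 A$
$g I{\left(N{\left(y{\left(4,2 \right)} \right)} \right)} = 207 \cdot 5 \sqrt{1 + 6} = 207 \cdot 5 \sqrt{7} = 1035 \sqrt{7}$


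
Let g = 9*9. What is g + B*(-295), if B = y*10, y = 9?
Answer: -26469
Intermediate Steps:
g = 81
B = 90 (B = 9*10 = 90)
g + B*(-295) = 81 + 90*(-295) = 81 - 26550 = -26469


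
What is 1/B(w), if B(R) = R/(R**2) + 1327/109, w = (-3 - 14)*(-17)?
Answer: 31501/383612 ≈ 0.082117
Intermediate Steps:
w = 289 (w = -17*(-17) = 289)
B(R) = 1327/109 + 1/R (B(R) = R/R**2 + 1327*(1/109) = 1/R + 1327/109 = 1327/109 + 1/R)
1/B(w) = 1/(1327/109 + 1/289) = 1/(383612/31501) = 31501/383612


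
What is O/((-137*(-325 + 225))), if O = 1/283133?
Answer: 1/3878922100 ≈ 2.5780e-10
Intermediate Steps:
O = 1/283133 ≈ 3.5319e-6
O/((-137*(-325 + 225))) = 1/(283133*((-137*(-325 + 225)))) = 1/(283133*((-137*(-100)))) = (1/283133)/13700 = (1/283133)*(1/13700) = 1/3878922100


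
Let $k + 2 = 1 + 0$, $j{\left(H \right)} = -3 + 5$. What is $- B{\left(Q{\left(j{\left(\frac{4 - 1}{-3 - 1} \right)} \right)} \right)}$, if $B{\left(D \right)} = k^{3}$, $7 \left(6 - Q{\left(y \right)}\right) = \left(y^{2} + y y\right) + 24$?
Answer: $1$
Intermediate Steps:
$j{\left(H \right)} = 2$
$Q{\left(y \right)} = \frac{18}{7} - \frac{2 y^{2}}{7}$ ($Q{\left(y \right)} = 6 - \frac{\left(y^{2} + y y\right) + 24}{7} = 6 - \frac{\left(y^{2} + y^{2}\right) + 24}{7} = 6 - \frac{2 y^{2} + 24}{7} = 6 - \frac{24 + 2 y^{2}}{7} = 6 - \left(\frac{24}{7} + \frac{2 y^{2}}{7}\right) = \frac{18}{7} - \frac{2 y^{2}}{7}$)
$k = -1$ ($k = -2 + \left(1 + 0\right) = -2 + 1 = -1$)
$B{\left(D \right)} = -1$ ($B{\left(D \right)} = \left(-1\right)^{3} = -1$)
$- B{\left(Q{\left(j{\left(\frac{4 - 1}{-3 - 1} \right)} \right)} \right)} = \left(-1\right) \left(-1\right) = 1$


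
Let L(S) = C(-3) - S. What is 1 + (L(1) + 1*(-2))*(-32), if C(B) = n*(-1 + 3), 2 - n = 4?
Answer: 225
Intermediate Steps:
n = -2 (n = 2 - 1*4 = 2 - 4 = -2)
C(B) = -4 (C(B) = -2*(-1 + 3) = -2*2 = -4)
L(S) = -4 - S
1 + (L(1) + 1*(-2))*(-32) = 1 + ((-4 - 1*1) + 1*(-2))*(-32) = 1 + ((-4 - 1) - 2)*(-32) = 1 + (-5 - 2)*(-32) = 1 - 7*(-32) = 1 + 224 = 225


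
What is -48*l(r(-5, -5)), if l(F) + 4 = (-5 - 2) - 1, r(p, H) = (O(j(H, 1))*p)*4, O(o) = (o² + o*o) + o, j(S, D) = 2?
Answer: 576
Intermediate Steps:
O(o) = o + 2*o² (O(o) = (o² + o²) + o = 2*o² + o = o + 2*o²)
r(p, H) = 40*p (r(p, H) = ((2*(1 + 2*2))*p)*4 = ((2*(1 + 4))*p)*4 = ((2*5)*p)*4 = (10*p)*4 = 40*p)
l(F) = -12 (l(F) = -4 + ((-5 - 2) - 1) = -4 + (-7 - 1) = -4 - 8 = -12)
-48*l(r(-5, -5)) = -48*(-12) = 576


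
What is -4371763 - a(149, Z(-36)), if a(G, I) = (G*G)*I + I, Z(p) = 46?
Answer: -5393055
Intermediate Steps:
a(G, I) = I + I*G**2 (a(G, I) = G**2*I + I = I*G**2 + I = I + I*G**2)
-4371763 - a(149, Z(-36)) = -4371763 - 46*(1 + 149**2) = -4371763 - 46*(1 + 22201) = -4371763 - 46*22202 = -4371763 - 1*1021292 = -4371763 - 1021292 = -5393055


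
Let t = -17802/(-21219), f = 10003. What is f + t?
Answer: 70757153/7073 ≈ 10004.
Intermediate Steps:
t = 5934/7073 (t = -17802*(-1/21219) = 5934/7073 ≈ 0.83897)
f + t = 10003 + 5934/7073 = 70757153/7073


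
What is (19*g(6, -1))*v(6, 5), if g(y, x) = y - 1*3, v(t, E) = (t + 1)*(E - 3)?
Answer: 798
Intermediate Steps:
v(t, E) = (1 + t)*(-3 + E)
g(y, x) = -3 + y (g(y, x) = y - 3 = -3 + y)
(19*g(6, -1))*v(6, 5) = (19*(-3 + 6))*(-3 + 5 - 3*6 + 5*6) = (19*3)*(-3 + 5 - 18 + 30) = 57*14 = 798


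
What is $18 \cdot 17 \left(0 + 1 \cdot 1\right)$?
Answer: $306$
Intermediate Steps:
$18 \cdot 17 \left(0 + 1 \cdot 1\right) = 306 \left(0 + 1\right) = 306 \cdot 1 = 306$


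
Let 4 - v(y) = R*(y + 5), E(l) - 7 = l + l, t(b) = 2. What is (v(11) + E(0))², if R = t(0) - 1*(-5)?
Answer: 10201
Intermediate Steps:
R = 7 (R = 2 - 1*(-5) = 2 + 5 = 7)
E(l) = 7 + 2*l (E(l) = 7 + (l + l) = 7 + 2*l)
v(y) = -31 - 7*y (v(y) = 4 - 7*(y + 5) = 4 - 7*(5 + y) = 4 - (35 + 7*y) = 4 + (-35 - 7*y) = -31 - 7*y)
(v(11) + E(0))² = ((-31 - 7*11) + (7 + 2*0))² = ((-31 - 77) + (7 + 0))² = (-108 + 7)² = (-101)² = 10201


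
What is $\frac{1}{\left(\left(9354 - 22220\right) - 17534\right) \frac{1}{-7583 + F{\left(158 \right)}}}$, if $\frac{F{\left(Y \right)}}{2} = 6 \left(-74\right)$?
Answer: $\frac{8471}{30400} \approx 0.27865$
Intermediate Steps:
$F{\left(Y \right)} = -888$ ($F{\left(Y \right)} = 2 \cdot 6 \left(-74\right) = 2 \left(-444\right) = -888$)
$\frac{1}{\left(\left(9354 - 22220\right) - 17534\right) \frac{1}{-7583 + F{\left(158 \right)}}} = \frac{1}{\left(\left(9354 - 22220\right) - 17534\right) \frac{1}{-7583 - 888}} = \frac{1}{\left(\left(9354 - 22220\right) - 17534\right) \frac{1}{-8471}} = \frac{1}{\left(-12866 - 17534\right) \left(- \frac{1}{8471}\right)} = \frac{1}{\left(-30400\right) \left(- \frac{1}{8471}\right)} = \frac{1}{\frac{30400}{8471}} = \frac{8471}{30400}$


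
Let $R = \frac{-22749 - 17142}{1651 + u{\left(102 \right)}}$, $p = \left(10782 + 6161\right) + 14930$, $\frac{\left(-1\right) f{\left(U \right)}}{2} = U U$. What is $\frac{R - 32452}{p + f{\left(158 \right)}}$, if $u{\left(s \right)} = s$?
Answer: $\frac{56928247}{31650415} \approx 1.7987$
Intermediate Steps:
$f{\left(U \right)} = - 2 U^{2}$ ($f{\left(U \right)} = - 2 U U = - 2 U^{2}$)
$p = 31873$ ($p = 16943 + 14930 = 31873$)
$R = - \frac{39891}{1753}$ ($R = \frac{-22749 - 17142}{1651 + 102} = - \frac{39891}{1753} \approx -22.756$)
$\frac{R - 32452}{p + f{\left(158 \right)}} = \frac{- \frac{39891}{1753} - 32452}{31873 - 2 \cdot 158^{2}} = - \frac{56928247}{1753 \left(31873 - 49928\right)} = - \frac{56928247}{1753 \left(-18055\right)} = \left(- \frac{56928247}{1753}\right) \left(- \frac{1}{18055}\right) = \frac{56928247}{31650415}$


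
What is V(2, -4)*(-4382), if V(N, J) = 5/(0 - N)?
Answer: 10955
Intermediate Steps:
V(N, J) = -5/N (V(N, J) = 5/((-N)) = 5*(-1/N) = -5/N)
V(2, -4)*(-4382) = -5/2*(-4382) = 10955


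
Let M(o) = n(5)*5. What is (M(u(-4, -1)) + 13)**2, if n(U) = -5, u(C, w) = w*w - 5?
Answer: 144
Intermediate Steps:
u(C, w) = -5 + w**2 (u(C, w) = w**2 - 5 = -5 + w**2)
M(o) = -25 (M(o) = -5*5 = -25)
(M(u(-4, -1)) + 13)**2 = (-25 + 13)**2 = (-12)**2 = 144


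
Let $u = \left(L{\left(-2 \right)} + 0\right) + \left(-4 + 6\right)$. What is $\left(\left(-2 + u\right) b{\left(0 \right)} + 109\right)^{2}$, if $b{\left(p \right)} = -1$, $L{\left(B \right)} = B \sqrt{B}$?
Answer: $11873 + 436 i \sqrt{2} \approx 11873.0 + 616.6 i$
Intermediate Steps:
$L{\left(B \right)} = B^{\frac{3}{2}}$
$u = 2 - 2 i \sqrt{2}$ ($u = \left(\left(-2\right)^{\frac{3}{2}} + 0\right) + \left(-4 + 6\right) = \left(- 2 i \sqrt{2} + 0\right) + 2 = - 2 i \sqrt{2} + 2 = 2 - 2 i \sqrt{2} \approx 2.0 - 2.8284 i$)
$\left(\left(-2 + u\right) b{\left(0 \right)} + 109\right)^{2} = \left(\left(-2 + \left(2 - 2 i \sqrt{2}\right)\right) \left(-1\right) + 109\right)^{2} = \left(- 2 i \sqrt{2} \left(-1\right) + 109\right)^{2} = \left(2 i \sqrt{2} + 109\right)^{2} = \left(109 + 2 i \sqrt{2}\right)^{2}$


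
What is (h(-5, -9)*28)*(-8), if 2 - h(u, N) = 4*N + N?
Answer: -10528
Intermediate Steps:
h(u, N) = 2 - 5*N (h(u, N) = 2 - (4*N + N) = 2 - 5*N)
(h(-5, -9)*28)*(-8) = ((2 - 5*(-9))*28)*(-8) = ((2 + 45)*28)*(-8) = (47*28)*(-8) = 1316*(-8) = -10528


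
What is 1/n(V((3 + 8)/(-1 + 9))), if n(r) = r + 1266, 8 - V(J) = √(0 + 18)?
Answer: 637/811529 + 3*√2/1623058 ≈ 0.00078755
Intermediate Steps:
V(J) = 8 - 3*√2 (V(J) = 8 - √(0 + 18) = 8 - √18 = 8 - 3*√2)
n(r) = 1266 + r
1/n(V((3 + 8)/(-1 + 9))) = 1/(1266 + (8 - 3*√2)) = 1/(1274 - 3*√2)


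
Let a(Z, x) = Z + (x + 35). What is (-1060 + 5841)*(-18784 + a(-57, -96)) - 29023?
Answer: -90399485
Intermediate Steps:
a(Z, x) = 35 + Z + x (a(Z, x) = Z + (35 + x) = 35 + Z + x)
(-1060 + 5841)*(-18784 + a(-57, -96)) - 29023 = (-1060 + 5841)*(-18784 + (35 - 57 - 96)) - 29023 = 4781*(-18784 - 118) - 29023 = 4781*(-18902) - 29023 = -90370462 - 29023 = -90399485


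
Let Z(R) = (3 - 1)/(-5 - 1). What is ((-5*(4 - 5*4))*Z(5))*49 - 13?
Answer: -3959/3 ≈ -1319.7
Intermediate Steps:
Z(R) = -⅓ (Z(R) = 2/(-6) = 2*(-⅙) = -⅓)
((-5*(4 - 5*4))*Z(5))*49 - 13 = (-5*(4 - 5*4)*(-⅓))*49 - 13 = (-5*(4 - 20)*(-⅓))*49 - 13 = (-5*(-16)*(-⅓))*49 - 13 = (80*(-⅓))*49 - 13 = -80/3*49 - 13 = -3920/3 - 13 = -3959/3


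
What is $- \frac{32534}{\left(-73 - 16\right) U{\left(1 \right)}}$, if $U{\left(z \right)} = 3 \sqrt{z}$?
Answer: $\frac{32534}{267} \approx 121.85$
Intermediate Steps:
$- \frac{32534}{\left(-73 - 16\right) U{\left(1 \right)}} = - \frac{32534}{\left(-73 - 16\right) 3 \sqrt{1}} = - \frac{32534}{\left(-89\right) 3 \cdot 1} = - \frac{32534}{\left(-89\right) 3} = - \frac{32534}{-267} = \left(-32534\right) \left(- \frac{1}{267}\right) = \frac{32534}{267}$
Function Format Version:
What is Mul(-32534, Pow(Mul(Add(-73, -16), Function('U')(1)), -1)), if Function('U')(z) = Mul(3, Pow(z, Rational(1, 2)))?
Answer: Rational(32534, 267) ≈ 121.85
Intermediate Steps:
Mul(-32534, Pow(Mul(Add(-73, -16), Function('U')(1)), -1)) = Mul(-32534, Pow(Mul(Add(-73, -16), Mul(3, Pow(1, Rational(1, 2)))), -1)) = Mul(-32534, Pow(Mul(-89, Mul(3, 1)), -1)) = Mul(-32534, Pow(Mul(-89, 3), -1)) = Mul(-32534, Pow(-267, -1)) = Mul(-32534, Rational(-1, 267)) = Rational(32534, 267)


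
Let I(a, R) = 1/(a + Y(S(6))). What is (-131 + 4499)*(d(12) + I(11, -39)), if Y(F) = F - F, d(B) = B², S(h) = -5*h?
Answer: 6923280/11 ≈ 6.2939e+5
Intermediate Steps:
Y(F) = 0
I(a, R) = 1/a (I(a, R) = 1/(a + 0) = 1/a)
(-131 + 4499)*(d(12) + I(11, -39)) = (-131 + 4499)*(12² + 1/11) = 4368*(144 + 1/11) = 4368*(1585/11) = 6923280/11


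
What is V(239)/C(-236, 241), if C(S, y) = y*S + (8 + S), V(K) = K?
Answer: -239/57104 ≈ -0.0041853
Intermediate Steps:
C(S, y) = 8 + S + S*y (C(S, y) = S*y + (8 + S) = 8 + S + S*y)
V(239)/C(-236, 241) = 239/(8 - 236 - 236*241) = 239/(8 - 236 - 56876) = 239/(-57104) = 239*(-1/57104) = -239/57104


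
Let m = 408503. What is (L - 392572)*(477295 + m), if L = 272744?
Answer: -106143402744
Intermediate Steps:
(L - 392572)*(477295 + m) = (272744 - 392572)*(477295 + 408503) = -119828*885798 = -106143402744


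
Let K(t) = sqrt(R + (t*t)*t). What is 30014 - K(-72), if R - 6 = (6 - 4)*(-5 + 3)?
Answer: 30014 - I*sqrt(373246) ≈ 30014.0 - 610.94*I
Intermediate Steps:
R = 2 (R = 6 + (6 - 4)*(-5 + 3) = 6 + 2*(-2) = 6 - 4 = 2)
K(t) = sqrt(2 + t**3) (K(t) = sqrt(2 + (t*t)*t) = sqrt(2 + t**2*t) = sqrt(2 + t**3))
30014 - K(-72) = 30014 - sqrt(2 + (-72)**3) = 30014 - sqrt(2 - 373248) = 30014 - sqrt(-373246) = 30014 - I*sqrt(373246)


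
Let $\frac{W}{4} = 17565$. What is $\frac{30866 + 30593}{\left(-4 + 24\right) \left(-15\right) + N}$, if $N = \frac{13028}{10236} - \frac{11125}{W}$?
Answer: $- \frac{245556484468}{1194182979} \approx -205.63$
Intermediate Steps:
$W = 70260$ ($W = 4 \cdot 17565 = 70260$)
$N = \frac{4452621}{3995452}$ ($N = \frac{13028}{10236} - \frac{11125}{70260} = 13028 \cdot \frac{1}{10236} - \frac{2225}{14052} = \frac{3257}{2559} - \frac{2225}{14052} = \frac{4452621}{3995452} \approx 1.1144$)
$\frac{30866 + 30593}{\left(-4 + 24\right) \left(-15\right) + N} = \frac{30866 + 30593}{\left(-4 + 24\right) \left(-15\right) + \frac{4452621}{3995452}} = \frac{61459}{20 \left(-15\right) + \frac{4452621}{3995452}} = \frac{61459}{-300 + \frac{4452621}{3995452}} = \frac{61459}{- \frac{1194182979}{3995452}} = 61459 \left(- \frac{3995452}{1194182979}\right) = - \frac{245556484468}{1194182979}$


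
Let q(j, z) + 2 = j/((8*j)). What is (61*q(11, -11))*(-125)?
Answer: 114375/8 ≈ 14297.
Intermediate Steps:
q(j, z) = -15/8 (q(j, z) = -2 + j/((8*j)) = -2 + j*(1/(8*j)) = -2 + ⅛ = -15/8)
(61*q(11, -11))*(-125) = (61*(-15/8))*(-125) = -915/8*(-125) = 114375/8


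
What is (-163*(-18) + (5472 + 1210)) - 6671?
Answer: 2945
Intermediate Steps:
(-163*(-18) + (5472 + 1210)) - 6671 = (2934 + 6682) - 6671 = 9616 - 6671 = 2945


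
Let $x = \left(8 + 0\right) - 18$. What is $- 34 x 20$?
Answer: $6800$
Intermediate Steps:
$x = -10$ ($x = 8 - 18 = -10$)
$- 34 x 20 = \left(-34\right) \left(-10\right) 20 = 340 \cdot 20 = 6800$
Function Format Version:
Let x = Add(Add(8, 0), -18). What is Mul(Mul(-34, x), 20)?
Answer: 6800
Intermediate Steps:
x = -10 (x = Add(8, -18) = -10)
Mul(Mul(-34, x), 20) = Mul(Mul(-34, -10), 20) = Mul(340, 20) = 6800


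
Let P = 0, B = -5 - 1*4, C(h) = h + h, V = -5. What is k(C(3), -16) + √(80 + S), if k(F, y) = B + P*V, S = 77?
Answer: -9 + √157 ≈ 3.5300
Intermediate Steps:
C(h) = 2*h
B = -9 (B = -5 - 4 = -9)
k(F, y) = -9 (k(F, y) = -9 + 0*(-5) = -9 + 0 = -9)
k(C(3), -16) + √(80 + S) = -9 + √(80 + 77) = -9 + √157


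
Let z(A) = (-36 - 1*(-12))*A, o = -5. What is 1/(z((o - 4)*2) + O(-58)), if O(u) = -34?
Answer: 1/398 ≈ 0.0025126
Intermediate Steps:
z(A) = -24*A (z(A) = (-36 + 12)*A = -24*A)
1/(z((o - 4)*2) + O(-58)) = 1/(-24*(-5 - 4)*2 - 34) = 1/(-(-216)*2 - 34) = 1/(-24*(-18) - 34) = 1/(432 - 34) = 1/398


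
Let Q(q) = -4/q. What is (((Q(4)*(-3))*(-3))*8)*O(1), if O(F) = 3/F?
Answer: -216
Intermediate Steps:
(((Q(4)*(-3))*(-3))*8)*O(1) = (((-4/4*(-3))*(-3))*8)*(3/1) = (((-4*¼*(-3))*(-3))*8)*(3*1) = ((-1*(-3)*(-3))*8)*3 = ((3*(-3))*8)*3 = -9*8*3 = -72*3 = -216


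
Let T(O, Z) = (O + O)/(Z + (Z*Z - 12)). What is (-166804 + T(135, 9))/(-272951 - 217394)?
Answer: 2168407/6374485 ≈ 0.34017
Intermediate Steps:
T(O, Z) = 2*O/(-12 + Z + Z²) (T(O, Z) = (2*O)/(Z + (Z² - 12)) = (2*O)/(Z + (-12 + Z²)) = (2*O)/(-12 + Z + Z²) = 2*O/(-12 + Z + Z²))
(-166804 + T(135, 9))/(-272951 - 217394) = (-166804 + 2*135/(-12 + 9 + 9²))/(-272951 - 217394) = (-166804 + 2*135/(-12 + 9 + 81))/(-490345) = (-166804 + 2*135/78)*(-1/490345) = (-166804 + 2*135*(1/78))*(-1/490345) = (-166804 + 45/13)*(-1/490345) = -2168407/13*(-1/490345) = 2168407/6374485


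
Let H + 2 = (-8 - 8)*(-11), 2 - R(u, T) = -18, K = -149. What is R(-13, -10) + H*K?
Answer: -25906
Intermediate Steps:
R(u, T) = 20 (R(u, T) = 2 - 1*(-18) = 2 + 18 = 20)
H = 174 (H = -2 + (-8 - 8)*(-11) = -2 - 16*(-11) = -2 + 176 = 174)
R(-13, -10) + H*K = 20 + 174*(-149) = 20 - 25926 = -25906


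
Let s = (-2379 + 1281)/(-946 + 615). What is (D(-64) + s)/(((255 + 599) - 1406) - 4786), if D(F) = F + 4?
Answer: 9381/883439 ≈ 0.010619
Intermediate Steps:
s = 1098/331 (s = -1098/(-331) = -1098*(-1/331) = 1098/331 ≈ 3.3172)
D(F) = 4 + F
(D(-64) + s)/(((255 + 599) - 1406) - 4786) = ((4 - 64) + 1098/331)/(((255 + 599) - 1406) - 4786) = (-60 + 1098/331)/((854 - 1406) - 4786) = -18762/(331*(-552 - 4786)) = -18762/331/(-5338) = -18762/331*(-1/5338) = 9381/883439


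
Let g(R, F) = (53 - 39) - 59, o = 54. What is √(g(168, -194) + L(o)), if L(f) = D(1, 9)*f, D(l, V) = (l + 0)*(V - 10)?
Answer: 3*I*√11 ≈ 9.9499*I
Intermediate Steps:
D(l, V) = l*(-10 + V)
L(f) = -f (L(f) = (1*(-10 + 9))*f = (1*(-1))*f = -f)
g(R, F) = -45 (g(R, F) = 14 - 59 = -45)
√(g(168, -194) + L(o)) = √(-45 - 1*54) = √(-45 - 54) = √(-99) = 3*I*√11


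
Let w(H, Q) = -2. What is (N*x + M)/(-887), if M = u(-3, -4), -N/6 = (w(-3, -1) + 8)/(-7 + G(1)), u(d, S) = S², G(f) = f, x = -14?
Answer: 68/887 ≈ 0.076663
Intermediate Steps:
N = 6 (N = -6*(-2 + 8)/(-7 + 1) = -36/(-6) = -36*(-1)/6 = -6*(-1) = 6)
M = 16 (M = (-4)² = 16)
(N*x + M)/(-887) = (6*(-14) + 16)/(-887) = (-84 + 16)*(-1/887) = -68*(-1/887) = 68/887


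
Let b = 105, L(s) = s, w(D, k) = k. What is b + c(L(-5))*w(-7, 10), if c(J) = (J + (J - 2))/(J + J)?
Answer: 117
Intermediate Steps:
c(J) = (-2 + 2*J)/(2*J) (c(J) = (J + (-2 + J))/((2*J)) = (-2 + 2*J)*(1/(2*J)) = (-2 + 2*J)/(2*J))
b + c(L(-5))*w(-7, 10) = 105 + ((-1 - 5)/(-5))*10 = 105 - ⅕*(-6)*10 = 105 + (6/5)*10 = 105 + 12 = 117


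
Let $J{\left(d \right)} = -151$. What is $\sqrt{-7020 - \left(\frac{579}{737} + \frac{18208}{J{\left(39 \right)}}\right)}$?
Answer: $\frac{i \sqrt{85457607027551}}{111287} \approx 83.068 i$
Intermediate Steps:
$\sqrt{-7020 - \left(\frac{579}{737} + \frac{18208}{J{\left(39 \right)}}\right)} = \sqrt{-7020 - \left(- \frac{18208}{151} + \frac{579}{737}\right)} = \sqrt{-7020 - - \frac{13331867}{111287}} = \sqrt{-7020 + \left(\frac{18208}{151} - \frac{579}{737}\right)} = \sqrt{-7020 + \frac{13331867}{111287}} = \sqrt{- \frac{767902873}{111287}} = \frac{i \sqrt{85457607027551}}{111287}$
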